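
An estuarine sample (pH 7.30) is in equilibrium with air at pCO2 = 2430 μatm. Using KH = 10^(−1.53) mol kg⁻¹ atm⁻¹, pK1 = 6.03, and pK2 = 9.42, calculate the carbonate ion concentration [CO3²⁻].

[CO3²⁻] = 10.1 μmol/kg

[CO2*] = KH · pCO2 = 10^(−1.53) × 2430×10^-6 = 7.171×10^-5 mol/kg
α₀ = 1/(1 + K1/[H⁺] + K1K2/[H⁺]²) = 1/(1 + 10^+1.27 + 10^-0.85) = 0.05060
DIC = [CO2*]/α₀ = 7.171×10^-5 / 0.05060 = 1.417 mmol/kg
[CO3²⁻] = α₂·DIC; α₂ = 0.007148, so [CO3²⁻] = 0.007148 × 1.417 = 0.0101 mmol/kg = 10.1 μmol/kg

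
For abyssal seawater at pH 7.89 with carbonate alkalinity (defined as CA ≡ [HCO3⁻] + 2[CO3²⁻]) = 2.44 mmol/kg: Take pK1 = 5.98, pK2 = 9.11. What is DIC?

CA = [HCO3⁻] + 2[CO3²⁻] = (α₁ + 2α₂)·DIC
At pH 7.89: [H⁺]/K1 = 10^-1.91 = 0.012303, K2/[H⁺] = 10^-1.22 = 0.060256
α₁ = 1/(1 + 0.012303 + 0.060256) = 1/1.0726 = 0.9323; α₂ = α₁·K2/[H⁺] = 0.05618
α₁ + 2α₂ = 1.0447
DIC = CA / (α₁ + 2α₂) = 2.44 / 1.0447 = 2.34 mmol/kg

DIC = 2.34 mmol/kg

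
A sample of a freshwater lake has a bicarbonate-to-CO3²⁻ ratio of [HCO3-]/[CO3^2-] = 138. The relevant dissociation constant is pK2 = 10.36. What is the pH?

pH = 8.22

From K2 = [H⁺][CO3^2-]/[HCO3-]:  pH = pK2 − log₁₀([HCO3-]/[CO3^2-])
log₁₀(138) = +2.140
pH = 10.36 − (+2.140) = 8.22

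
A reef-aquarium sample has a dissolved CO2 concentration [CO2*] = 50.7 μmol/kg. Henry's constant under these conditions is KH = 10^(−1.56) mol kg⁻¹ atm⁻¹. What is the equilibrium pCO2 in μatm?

KH = 10^(−1.56) = 2.754×10^-2 mol kg⁻¹ atm⁻¹
pCO2 = [CO2*]/KH = 50.7×10^-6 / 2.754×10^-2 = 1.84×10^-3 atm = 1840 μatm

pCO2 = 1840 μatm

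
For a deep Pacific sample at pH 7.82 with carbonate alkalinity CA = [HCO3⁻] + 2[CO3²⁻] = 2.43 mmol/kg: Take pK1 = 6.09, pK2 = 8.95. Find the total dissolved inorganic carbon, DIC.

DIC = 2.31 mmol/kg

CA = [HCO3⁻] + 2[CO3²⁻] = (α₁ + 2α₂)·DIC
At pH 7.82: [H⁺]/K1 = 10^-1.73 = 0.018621, K2/[H⁺] = 10^-1.13 = 0.074131
α₁ = 1/(1 + 0.018621 + 0.074131) = 1/1.0928 = 0.9151; α₂ = α₁·K2/[H⁺] = 0.06784
α₁ + 2α₂ = 1.0508
DIC = CA / (α₁ + 2α₂) = 2.43 / 1.0508 = 2.31 mmol/kg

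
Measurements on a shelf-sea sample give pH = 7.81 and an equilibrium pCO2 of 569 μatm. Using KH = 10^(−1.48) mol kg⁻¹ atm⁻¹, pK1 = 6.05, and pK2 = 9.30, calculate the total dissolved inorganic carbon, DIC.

DIC = 1.14 mmol/kg

[CO2*] = KH · pCO2 = 10^(−1.48) × 569×10^-6 = 1.884×10^-5 mol/kg
α₀ = 1/(1 + K1/[H⁺] + K1K2/[H⁺]²) = 1/(1 + 10^+1.76 + 10^+0.27) = 0.01655
DIC = [CO2*]/α₀ = 1.884×10^-5 / 0.01655 = 1.14 mmol/kg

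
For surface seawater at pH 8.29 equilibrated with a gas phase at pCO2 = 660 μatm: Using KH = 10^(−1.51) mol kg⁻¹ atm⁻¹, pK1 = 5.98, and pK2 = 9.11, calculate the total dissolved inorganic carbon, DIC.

DIC = 4.82 mmol/kg

[CO2*] = KH · pCO2 = 10^(−1.51) × 660×10^-6 = 2.040×10^-5 mol/kg
α₀ = 1/(1 + K1/[H⁺] + K1K2/[H⁺]²) = 1/(1 + 10^+2.31 + 10^+1.49) = 0.004236
DIC = [CO2*]/α₀ = 2.040×10^-5 / 0.004236 = 4.82 mmol/kg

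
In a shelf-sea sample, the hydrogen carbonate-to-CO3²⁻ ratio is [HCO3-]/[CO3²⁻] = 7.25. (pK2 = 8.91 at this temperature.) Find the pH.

From K2 = [H⁺][CO3²⁻]/[HCO3-]:  pH = pK2 − log₁₀([HCO3-]/[CO3²⁻])
log₁₀(7.25) = +0.860
pH = 8.91 − (+0.860) = 8.05

pH = 8.05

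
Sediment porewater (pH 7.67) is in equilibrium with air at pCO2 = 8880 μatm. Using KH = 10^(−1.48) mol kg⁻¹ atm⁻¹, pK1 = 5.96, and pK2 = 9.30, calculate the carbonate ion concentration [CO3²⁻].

[CO3²⁻] = 0.354 mmol/kg

[CO2*] = KH · pCO2 = 10^(−1.48) × 8880×10^-6 = 2.940×10^-4 mol/kg
α₀ = 1/(1 + K1/[H⁺] + K1K2/[H⁺]²) = 1/(1 + 10^+1.71 + 10^+0.08) = 0.01870
DIC = [CO2*]/α₀ = 2.940×10^-4 / 0.01870 = 15.73 mmol/kg
[CO3²⁻] = α₂·DIC; α₂ = 0.02248, so [CO3²⁻] = 0.02248 × 15.73 = 0.354 mmol/kg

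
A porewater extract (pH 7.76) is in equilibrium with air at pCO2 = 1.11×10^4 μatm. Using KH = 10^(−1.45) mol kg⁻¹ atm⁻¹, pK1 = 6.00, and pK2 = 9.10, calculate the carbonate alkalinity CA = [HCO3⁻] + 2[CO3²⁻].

CA = 24.7 mmol/kg

[CO2*] = KH · pCO2 = 10^(−1.45) × 1.11×10^4×10^-6 = 3.938×10^-4 mol/kg
α₀ = 1/(1 + K1/[H⁺] + K1K2/[H⁺]²) = 1/(1 + 10^+1.76 + 10^+0.42) = 0.01635
DIC = [CO2*]/α₀ = 3.938×10^-4 / 0.01635 = 24.09 mmol/kg
CA = (α₁ + 2α₂)·DIC = (0.9407 + 2×0.04300) × 24.09 = 24.7 mmol/kg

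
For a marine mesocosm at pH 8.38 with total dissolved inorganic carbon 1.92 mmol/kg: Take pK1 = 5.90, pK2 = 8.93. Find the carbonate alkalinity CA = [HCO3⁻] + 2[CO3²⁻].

CA = [HCO3⁻] + 2[CO3²⁻] = (α₁ + 2α₂)·DIC
At pH 8.38: [H⁺]/K1 = 10^-2.48 = 0.0033113, K2/[H⁺] = 10^-0.55 = 0.28184
α₁ = 1/(1 + 0.0033113 + 0.28184) = 1/1.2851 = 0.7781; α₂ = α₁·K2/[H⁺] = 0.2193
α₁ + 2α₂ = 1.2167
CA = 1.2167 × 1.92 = 2.34 mmol/kg

CA = 2.34 mmol/kg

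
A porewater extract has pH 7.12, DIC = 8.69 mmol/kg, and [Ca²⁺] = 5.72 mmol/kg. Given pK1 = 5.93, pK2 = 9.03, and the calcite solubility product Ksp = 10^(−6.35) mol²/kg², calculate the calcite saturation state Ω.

Ω = 1.27

α₂ = 1 / (1 + [H⁺]/K2 + [H⁺]²/(K1K2)) = 1 / (1 + 10^+1.91 + 10^+0.72)
   = 1 / (1 + 81.283 + 5.2481) = 1/87.531 = 0.01142
[CO3²⁻] = α₂ × DIC = 0.01142 × 8.69 = 0.09928 mmol/kg
Ksp = 10^(−6.35) = 4.467×10^-7
Ω = [Ca²⁺][CO3²⁻]/Ksp = (5.72×10^-3)(9.928×10^-5) / 4.467×10^-7 = 1.27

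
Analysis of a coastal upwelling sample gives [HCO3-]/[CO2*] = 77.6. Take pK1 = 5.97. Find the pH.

From K1 = [H⁺][HCO3-]/[CO2*]:  pH = pK1 + log₁₀([HCO3-]/[CO2*])
log₁₀(77.6) = +1.890
pH = 5.97 + (+1.890) = 7.86

pH = 7.86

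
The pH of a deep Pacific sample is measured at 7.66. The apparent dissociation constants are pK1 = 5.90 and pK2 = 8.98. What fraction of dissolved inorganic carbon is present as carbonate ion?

α₂ = 1 / (1 + [H⁺]/K2 + [H⁺]²/(K1K2)) = 1 / (1 + 10^+1.32 + 10^-0.44)
   = 1 / (1 + 20.893 + 0.36308) = 1/22.256 = 0.04493

α₂ = 0.0449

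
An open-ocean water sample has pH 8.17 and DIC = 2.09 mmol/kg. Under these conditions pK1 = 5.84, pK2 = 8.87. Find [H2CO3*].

[CO2*] = 8.12 μmol/kg

α₀ = 1 / (1 + K1/[H⁺] + K1K2/[H⁺]²) = 1 / (1 + 10^+2.33 + 10^+1.63)
   = 1 / (1 + 213.80 + 42.658) = 1/257.45 = 0.003884
[CO2*] = α₀ × DIC = 0.003884 × 2.09 = 0.00812 mmol/kg = 8.12 μmol/kg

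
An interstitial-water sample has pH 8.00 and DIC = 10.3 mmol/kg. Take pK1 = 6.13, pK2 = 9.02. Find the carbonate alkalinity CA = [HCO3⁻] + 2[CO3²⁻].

CA = [HCO3⁻] + 2[CO3²⁻] = (α₁ + 2α₂)·DIC
At pH 8.00: [H⁺]/K1 = 10^-1.87 = 0.013490, K2/[H⁺] = 10^-1.02 = 0.095499
α₁ = 1/(1 + 0.013490 + 0.095499) = 1/1.1090 = 0.9017; α₂ = α₁·K2/[H⁺] = 0.08611
α₁ + 2α₂ = 1.0739
CA = 1.0739 × 10.3 = 11.1 mmol/kg

CA = 11.1 mmol/kg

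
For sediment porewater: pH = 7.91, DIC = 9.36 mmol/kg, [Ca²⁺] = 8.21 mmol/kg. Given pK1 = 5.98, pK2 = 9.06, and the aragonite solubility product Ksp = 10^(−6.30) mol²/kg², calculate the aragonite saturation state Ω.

α₂ = 1 / (1 + [H⁺]/K2 + [H⁺]²/(K1K2)) = 1 / (1 + 10^+1.15 + 10^-0.78)
   = 1 / (1 + 14.125 + 0.16596) = 1/15.291 = 0.06540
[CO3²⁻] = α₂ × DIC = 0.06540 × 9.36 = 0.6121 mmol/kg
Ksp = 10^(−6.30) = 5.012×10^-7
Ω = [Ca²⁺][CO3²⁻]/Ksp = (8.21×10^-3)(6.121×10^-4) / 5.012×10^-7 = 10.0

Ω = 10.0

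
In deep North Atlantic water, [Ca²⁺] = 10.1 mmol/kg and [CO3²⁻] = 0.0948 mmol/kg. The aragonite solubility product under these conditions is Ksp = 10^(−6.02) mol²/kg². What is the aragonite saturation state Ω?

Ksp = 10^(−6.02) = 9.550×10^-7
Ω = [Ca²⁺][CO3²⁻]/Ksp = (10.1×10^-3)(0.0948×10^-3) / 9.550×10^-7 = 1.00

Ω = 1.00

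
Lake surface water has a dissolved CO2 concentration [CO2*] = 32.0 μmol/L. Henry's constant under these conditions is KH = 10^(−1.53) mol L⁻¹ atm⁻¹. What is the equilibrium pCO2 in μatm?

KH = 10^(−1.53) = 2.951×10^-2 mol L⁻¹ atm⁻¹
pCO2 = [CO2*]/KH = 32.0×10^-6 / 2.951×10^-2 = 1.08×10^-3 atm = 1080 μatm

pCO2 = 1080 μatm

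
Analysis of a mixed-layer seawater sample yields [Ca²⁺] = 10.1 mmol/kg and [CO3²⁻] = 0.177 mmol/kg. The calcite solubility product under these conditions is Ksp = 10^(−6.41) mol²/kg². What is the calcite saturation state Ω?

Ω = 4.60

Ksp = 10^(−6.41) = 3.890×10^-7
Ω = [Ca²⁺][CO3²⁻]/Ksp = (10.1×10^-3)(0.177×10^-3) / 3.890×10^-7 = 4.60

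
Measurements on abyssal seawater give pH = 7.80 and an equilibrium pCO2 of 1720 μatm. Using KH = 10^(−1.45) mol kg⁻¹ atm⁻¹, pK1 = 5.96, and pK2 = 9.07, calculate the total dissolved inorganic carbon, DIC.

DIC = 4.51 mmol/kg

[CO2*] = KH · pCO2 = 10^(−1.45) × 1720×10^-6 = 6.103×10^-5 mol/kg
α₀ = 1/(1 + K1/[H⁺] + K1K2/[H⁺]²) = 1/(1 + 10^+1.84 + 10^+0.57) = 0.01353
DIC = [CO2*]/α₀ = 6.103×10^-5 / 0.01353 = 4.51 mmol/kg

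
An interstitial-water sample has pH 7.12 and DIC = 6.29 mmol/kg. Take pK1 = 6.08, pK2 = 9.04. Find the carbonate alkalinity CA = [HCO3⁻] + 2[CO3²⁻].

CA = [HCO3⁻] + 2[CO3²⁻] = (α₁ + 2α₂)·DIC
At pH 7.12: [H⁺]/K1 = 10^-1.04 = 0.091201, K2/[H⁺] = 10^-1.92 = 0.012023
α₁ = 1/(1 + 0.091201 + 0.012023) = 1/1.1032 = 0.9064; α₂ = α₁·K2/[H⁺] = 0.01090
α₁ + 2α₂ = 0.9282
CA = 0.9282 × 6.29 = 5.84 mmol/kg

CA = 5.84 mmol/kg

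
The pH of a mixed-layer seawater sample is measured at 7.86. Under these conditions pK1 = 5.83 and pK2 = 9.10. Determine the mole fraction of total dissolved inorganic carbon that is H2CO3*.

α₀ = 0.00875

α₀ = 1 / (1 + K1/[H⁺] + K1K2/[H⁺]²) = 1 / (1 + 10^+2.03 + 10^+0.79)
   = 1 / (1 + 107.15 + 6.1660) = 1/114.32 = 0.008748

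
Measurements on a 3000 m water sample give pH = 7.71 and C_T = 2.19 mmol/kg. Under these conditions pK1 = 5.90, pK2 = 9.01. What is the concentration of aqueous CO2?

[CO2*] = 0.0318 mmol/kg

α₀ = 1 / (1 + K1/[H⁺] + K1K2/[H⁺]²) = 1 / (1 + 10^+1.81 + 10^+0.51)
   = 1 / (1 + 64.565 + 3.2359) = 1/68.801 = 0.01453
[CO2*] = α₀ × DIC = 0.01453 × 2.19 = 0.0318 mmol/kg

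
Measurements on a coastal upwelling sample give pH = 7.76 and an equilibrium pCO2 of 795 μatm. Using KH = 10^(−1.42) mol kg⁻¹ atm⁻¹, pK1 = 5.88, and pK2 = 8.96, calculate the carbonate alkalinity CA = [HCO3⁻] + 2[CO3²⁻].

[CO2*] = KH · pCO2 = 10^(−1.42) × 795×10^-6 = 3.023×10^-5 mol/kg
α₀ = 1/(1 + K1/[H⁺] + K1K2/[H⁺]²) = 1/(1 + 10^+1.88 + 10^+0.68) = 0.01225
DIC = [CO2*]/α₀ = 3.023×10^-5 / 0.01225 = 2.468 mmol/kg
CA = (α₁ + 2α₂)·DIC = (0.9291 + 2×0.05862) × 2.468 = 2.58 mmol/kg

CA = 2.58 mmol/kg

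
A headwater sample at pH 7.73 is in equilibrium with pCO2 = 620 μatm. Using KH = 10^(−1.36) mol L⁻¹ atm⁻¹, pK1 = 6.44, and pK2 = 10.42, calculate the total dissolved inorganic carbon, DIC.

DIC = 0.556 mmol/L

[CO2*] = KH · pCO2 = 10^(−1.36) × 620×10^-6 = 2.706×10^-5 mol/L
α₀ = 1/(1 + K1/[H⁺] + K1K2/[H⁺]²) = 1/(1 + 10^+1.29 + 10^-1.40) = 0.04869
DIC = [CO2*]/α₀ = 2.706×10^-5 / 0.04869 = 0.556 mmol/L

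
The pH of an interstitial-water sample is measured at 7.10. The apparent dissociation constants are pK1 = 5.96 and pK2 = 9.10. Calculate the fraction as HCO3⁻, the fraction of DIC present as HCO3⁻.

α₁ = 1 / (1 + [H⁺]/K1 + K2/[H⁺]) = 1 / (1 + 10^-1.14 + 10^-2.00)
   = 1 / (1 + 0.072444 + 0.010000) = 1/1.0824 = 0.9238

α₁ = 0.924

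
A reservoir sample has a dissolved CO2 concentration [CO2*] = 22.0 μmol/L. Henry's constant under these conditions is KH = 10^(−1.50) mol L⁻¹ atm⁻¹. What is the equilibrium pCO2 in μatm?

KH = 10^(−1.50) = 3.162×10^-2 mol L⁻¹ atm⁻¹
pCO2 = [CO2*]/KH = 22.0×10^-6 / 3.162×10^-2 = 6.96×10^-4 atm = 696 μatm

pCO2 = 696 μatm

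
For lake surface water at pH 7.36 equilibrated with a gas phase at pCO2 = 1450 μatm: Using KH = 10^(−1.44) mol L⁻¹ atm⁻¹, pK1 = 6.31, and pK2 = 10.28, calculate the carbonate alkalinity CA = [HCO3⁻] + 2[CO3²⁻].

CA = 0.592 mmol/L

[CO2*] = KH · pCO2 = 10^(−1.44) × 1450×10^-6 = 5.265×10^-5 mol/L
α₀ = 1/(1 + K1/[H⁺] + K1K2/[H⁺]²) = 1/(1 + 10^+1.05 + 10^-1.87) = 0.08174
DIC = [CO2*]/α₀ = 5.265×10^-5 / 0.08174 = 0.6441 mmol/L
CA = (α₁ + 2α₂)·DIC = (0.9172 + 2×0.001103) × 0.6441 = 0.592 mmol/L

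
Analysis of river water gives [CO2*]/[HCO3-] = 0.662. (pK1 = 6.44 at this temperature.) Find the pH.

From K1 = [H⁺][HCO3-]/[CO2*]:  pH = pK1 − log₁₀([CO2*]/[HCO3-])
log₁₀(0.662) = -0.179
pH = 6.44 − (-0.179) = 6.62

pH = 6.62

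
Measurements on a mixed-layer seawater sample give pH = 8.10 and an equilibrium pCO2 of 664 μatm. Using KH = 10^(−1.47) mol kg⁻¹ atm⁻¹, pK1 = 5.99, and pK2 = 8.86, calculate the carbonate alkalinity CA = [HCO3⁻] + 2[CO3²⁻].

[CO2*] = KH · pCO2 = 10^(−1.47) × 664×10^-6 = 2.250×10^-5 mol/kg
α₀ = 1/(1 + K1/[H⁺] + K1K2/[H⁺]²) = 1/(1 + 10^+2.11 + 10^+1.35) = 0.006570
DIC = [CO2*]/α₀ = 2.250×10^-5 / 0.006570 = 3.425 mmol/kg
CA = (α₁ + 2α₂)·DIC = (0.8464 + 2×0.1471) × 3.425 = 3.91 mmol/kg

CA = 3.91 mmol/kg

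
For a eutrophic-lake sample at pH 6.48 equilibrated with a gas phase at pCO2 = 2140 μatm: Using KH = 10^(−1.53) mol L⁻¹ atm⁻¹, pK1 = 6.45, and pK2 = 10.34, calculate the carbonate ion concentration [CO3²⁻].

[CO2*] = KH · pCO2 = 10^(−1.53) × 2140×10^-6 = 6.316×10^-5 mol/L
α₀ = 1/(1 + K1/[H⁺] + K1K2/[H⁺]²) = 1/(1 + 10^+0.03 + 10^-3.83) = 0.4827
DIC = [CO2*]/α₀ = 6.316×10^-5 / 0.4827 = 0.1308 mmol/L
[CO3²⁻] = α₂·DIC; α₂ = 7.140×10^-5, so [CO3²⁻] = 7.140×10^-5 × 0.1308 = 9.34×10^-6 mmol/L = 0.00934 μmol/L

[CO3²⁻] = 0.00934 μmol/L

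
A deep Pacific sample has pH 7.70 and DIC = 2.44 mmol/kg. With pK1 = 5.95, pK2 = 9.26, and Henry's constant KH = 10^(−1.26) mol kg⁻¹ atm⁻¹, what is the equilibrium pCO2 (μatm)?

α₀ = 1 / (1 + K1/[H⁺] + K1K2/[H⁺]²) = 1 / (1 + 10^+1.75 + 10^+0.19)
   = 1 / (1 + 56.234 + 1.5488) = 1/58.783 = 0.01701
[CO2*] = α₀ × DIC = 0.01701 × 2.44 = 0.04151 mmol/kg
pCO2 = [CO2*]/KH = 4.151×10^-5 / 5.495×10^-2 = 755 μatm

pCO2 = 755 μatm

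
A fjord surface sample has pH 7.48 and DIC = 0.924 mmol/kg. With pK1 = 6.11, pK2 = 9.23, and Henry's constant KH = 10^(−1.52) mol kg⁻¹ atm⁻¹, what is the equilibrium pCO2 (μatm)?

pCO2 = 1230 μatm

α₀ = 1 / (1 + K1/[H⁺] + K1K2/[H⁺]²) = 1 / (1 + 10^+1.37 + 10^-0.38)
   = 1 / (1 + 23.442 + 0.41687) = 1/24.859 = 0.04023
[CO2*] = α₀ × DIC = 0.04023 × 0.924 = 0.03717 mmol/kg
pCO2 = [CO2*]/KH = 3.717×10^-5 / 3.020×10^-2 = 1230 μatm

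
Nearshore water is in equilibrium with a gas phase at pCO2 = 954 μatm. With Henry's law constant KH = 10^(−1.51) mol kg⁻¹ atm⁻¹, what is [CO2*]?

KH = 10^(−1.51) = 3.090×10^-2 mol kg⁻¹ atm⁻¹
[CO2*] = KH · pCO2 = 3.090×10^-2 × 954×10^-6 atm = 2.95×10^-5 mol/kg

[CO2*] = 29.5 μmol/kg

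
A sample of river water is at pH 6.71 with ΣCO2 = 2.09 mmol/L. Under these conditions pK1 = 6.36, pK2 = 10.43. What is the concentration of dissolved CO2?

[CO2*] = 0.645 mmol/L

α₀ = 1 / (1 + K1/[H⁺] + K1K2/[H⁺]²) = 1 / (1 + 10^+0.35 + 10^-3.37)
   = 1 / (1 + 2.2387 + 0.00042658) = 1/3.2391 = 0.3087
[CO2*] = α₀ × DIC = 0.3087 × 2.09 = 0.645 mmol/L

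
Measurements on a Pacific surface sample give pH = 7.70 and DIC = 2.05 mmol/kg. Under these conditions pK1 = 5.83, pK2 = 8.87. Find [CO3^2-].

α₂ = 1 / (1 + [H⁺]/K2 + [H⁺]²/(K1K2)) = 1 / (1 + 10^+1.17 + 10^-0.70)
   = 1 / (1 + 14.791 + 0.19953) = 1/15.991 = 0.06254
[CO3²⁻] = α₂ × DIC = 0.06254 × 2.05 = 0.128 mmol/kg

[CO3²⁻] = 0.128 mmol/kg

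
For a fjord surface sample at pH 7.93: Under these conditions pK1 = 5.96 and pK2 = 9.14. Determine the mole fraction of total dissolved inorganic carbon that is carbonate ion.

α₂ = 0.0575

α₂ = 1 / (1 + [H⁺]/K2 + [H⁺]²/(K1K2)) = 1 / (1 + 10^+1.21 + 10^-0.76)
   = 1 / (1 + 16.218 + 0.17378) = 1/17.392 = 0.05750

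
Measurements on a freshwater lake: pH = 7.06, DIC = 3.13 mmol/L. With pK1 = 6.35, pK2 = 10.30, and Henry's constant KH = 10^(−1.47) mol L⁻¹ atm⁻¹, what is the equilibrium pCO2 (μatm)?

pCO2 = 1.51×10^4 μatm

α₀ = 1 / (1 + K1/[H⁺] + K1K2/[H⁺]²) = 1 / (1 + 10^+0.71 + 10^-2.53)
   = 1 / (1 + 5.1286 + 0.0029512) = 1/6.1316 = 0.1631
[CO2*] = α₀ × DIC = 0.1631 × 3.13 = 0.5105 mmol/L
pCO2 = [CO2*]/KH = 5.105×10^-4 / 3.388×10^-2 = 1.51×10^4 μatm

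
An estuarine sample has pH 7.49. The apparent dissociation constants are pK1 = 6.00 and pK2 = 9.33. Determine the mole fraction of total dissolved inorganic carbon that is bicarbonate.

α₁ = 0.955

α₁ = 1 / (1 + [H⁺]/K1 + K2/[H⁺]) = 1 / (1 + 10^-1.49 + 10^-1.84)
   = 1 / (1 + 0.032359 + 0.014454) = 1/1.0468 = 0.9553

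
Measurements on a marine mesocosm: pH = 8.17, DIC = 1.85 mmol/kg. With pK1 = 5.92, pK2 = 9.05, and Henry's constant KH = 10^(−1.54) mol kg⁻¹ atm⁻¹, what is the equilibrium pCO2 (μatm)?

α₀ = 1 / (1 + K1/[H⁺] + K1K2/[H⁺]²) = 1 / (1 + 10^+2.25 + 10^+1.37)
   = 1 / (1 + 177.83 + 23.442) = 1/202.27 = 0.004944
[CO2*] = α₀ × DIC = 0.004944 × 1.85 = 0.009146 mmol/kg = 9.146 μmol/kg
pCO2 = [CO2*]/KH = 9.146×10^-6 / 2.884×10^-2 = 317 μatm

pCO2 = 317 μatm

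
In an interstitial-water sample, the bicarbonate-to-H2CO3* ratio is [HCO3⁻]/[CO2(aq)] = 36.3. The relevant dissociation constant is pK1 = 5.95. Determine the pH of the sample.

From K1 = [H⁺][HCO3⁻]/[CO2(aq)]:  pH = pK1 + log₁₀([HCO3⁻]/[CO2(aq)])
log₁₀(36.3) = +1.560
pH = 5.95 + (+1.560) = 7.51

pH = 7.51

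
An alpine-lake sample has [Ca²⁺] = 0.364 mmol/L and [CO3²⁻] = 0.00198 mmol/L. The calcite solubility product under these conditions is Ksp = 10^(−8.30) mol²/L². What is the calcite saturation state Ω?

Ω = 0.144

Ksp = 10^(−8.30) = 5.012×10^-9
Ω = [Ca²⁺][CO3²⁻]/Ksp = (0.364×10^-3)(0.00198×10^-3) / 5.012×10^-9 = 0.144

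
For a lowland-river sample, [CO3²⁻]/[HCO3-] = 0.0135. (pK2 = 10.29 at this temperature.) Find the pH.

pH = 8.42

From K2 = [H⁺][CO3²⁻]/[HCO3-]:  pH = pK2 + log₁₀([CO3²⁻]/[HCO3-])
log₁₀(0.0135) = -1.870
pH = 10.29 + (-1.870) = 8.42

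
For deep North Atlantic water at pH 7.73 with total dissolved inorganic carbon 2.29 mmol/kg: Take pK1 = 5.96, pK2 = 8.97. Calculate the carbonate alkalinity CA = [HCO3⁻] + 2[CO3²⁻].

CA = [HCO3⁻] + 2[CO3²⁻] = (α₁ + 2α₂)·DIC
At pH 7.73: [H⁺]/K1 = 10^-1.77 = 0.016982, K2/[H⁺] = 10^-1.24 = 0.057544
α₁ = 1/(1 + 0.016982 + 0.057544) = 1/1.0745 = 0.9306; α₂ = α₁·K2/[H⁺] = 0.05355
α₁ + 2α₂ = 1.0377
CA = 1.0377 × 2.29 = 2.38 mmol/kg

CA = 2.38 mmol/kg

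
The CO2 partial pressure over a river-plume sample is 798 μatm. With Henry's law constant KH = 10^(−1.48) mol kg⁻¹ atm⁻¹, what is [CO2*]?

[CO2*] = 26.4 μmol/kg

KH = 10^(−1.48) = 3.311×10^-2 mol kg⁻¹ atm⁻¹
[CO2*] = KH · pCO2 = 3.311×10^-2 × 798×10^-6 atm = 2.64×10^-5 mol/kg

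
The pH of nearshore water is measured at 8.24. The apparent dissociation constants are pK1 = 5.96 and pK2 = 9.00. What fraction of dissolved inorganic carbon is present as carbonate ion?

α₂ = 1 / (1 + [H⁺]/K2 + [H⁺]²/(K1K2)) = 1 / (1 + 10^+0.76 + 10^-1.52)
   = 1 / (1 + 5.7544 + 0.030200) = 1/6.7846 = 0.1474

α₂ = 0.147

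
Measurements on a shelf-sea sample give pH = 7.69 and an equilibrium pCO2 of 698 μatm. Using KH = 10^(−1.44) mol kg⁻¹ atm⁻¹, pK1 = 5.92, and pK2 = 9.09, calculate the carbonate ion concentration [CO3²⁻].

[CO3²⁻] = 0.0594 mmol/kg

[CO2*] = KH · pCO2 = 10^(−1.44) × 698×10^-6 = 2.534×10^-5 mol/kg
α₀ = 1/(1 + K1/[H⁺] + K1K2/[H⁺]²) = 1/(1 + 10^+1.77 + 10^+0.37) = 0.01607
DIC = [CO2*]/α₀ = 2.534×10^-5 / 0.01607 = 1.577 mmol/kg
[CO3²⁻] = α₂·DIC; α₂ = 0.03767, so [CO3²⁻] = 0.03767 × 1.577 = 0.0594 mmol/kg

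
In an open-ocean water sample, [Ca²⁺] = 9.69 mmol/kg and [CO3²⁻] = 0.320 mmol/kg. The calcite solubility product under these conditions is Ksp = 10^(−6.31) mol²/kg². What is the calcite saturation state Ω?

Ω = 6.33

Ksp = 10^(−6.31) = 4.898×10^-7
Ω = [Ca²⁺][CO3²⁻]/Ksp = (9.69×10^-3)(0.320×10^-3) / 4.898×10^-7 = 6.33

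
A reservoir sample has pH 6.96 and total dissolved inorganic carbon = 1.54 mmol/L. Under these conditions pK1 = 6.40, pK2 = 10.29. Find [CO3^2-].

α₂ = 1 / (1 + [H⁺]/K2 + [H⁺]²/(K1K2)) = 1 / (1 + 10^+3.33 + 10^+2.77)
   = 1 / (1 + 2138.0 + 588.84) = 1/2727.8 = 0.0003666
[CO3²⁻] = α₂ × DIC = 0.0003666 × 1.54 = 0.000565 mmol/L = 0.565 μmol/L

[CO3²⁻] = 0.565 μmol/L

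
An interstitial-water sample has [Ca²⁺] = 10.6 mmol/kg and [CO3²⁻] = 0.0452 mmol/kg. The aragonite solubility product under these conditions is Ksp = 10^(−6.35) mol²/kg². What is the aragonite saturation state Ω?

Ksp = 10^(−6.35) = 4.467×10^-7
Ω = [Ca²⁺][CO3²⁻]/Ksp = (10.6×10^-3)(0.0452×10^-3) / 4.467×10^-7 = 1.07

Ω = 1.07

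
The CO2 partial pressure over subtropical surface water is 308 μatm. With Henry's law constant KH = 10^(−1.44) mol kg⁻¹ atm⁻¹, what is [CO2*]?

[CO2*] = 11.2 μmol/kg

KH = 10^(−1.44) = 3.631×10^-2 mol kg⁻¹ atm⁻¹
[CO2*] = KH · pCO2 = 3.631×10^-2 × 308×10^-6 atm = 1.12×10^-5 mol/kg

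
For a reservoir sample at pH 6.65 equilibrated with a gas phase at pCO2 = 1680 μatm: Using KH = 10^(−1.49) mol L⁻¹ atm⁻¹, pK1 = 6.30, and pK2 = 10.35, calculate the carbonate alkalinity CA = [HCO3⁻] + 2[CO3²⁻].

[CO2*] = KH · pCO2 = 10^(−1.49) × 1680×10^-6 = 5.436×10^-5 mol/L
α₀ = 1/(1 + K1/[H⁺] + K1K2/[H⁺]²) = 1/(1 + 10^+0.35 + 10^-3.35) = 0.3087
DIC = [CO2*]/α₀ = 5.436×10^-5 / 0.3087 = 0.1761 mmol/L
CA = (α₁ + 2α₂)·DIC = (0.6911 + 2×0.0001379) × 0.1761 = 0.122 mmol/L

CA = 0.122 mmol/L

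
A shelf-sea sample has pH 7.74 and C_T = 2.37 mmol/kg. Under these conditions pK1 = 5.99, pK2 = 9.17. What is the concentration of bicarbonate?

α₁ = 1 / (1 + [H⁺]/K1 + K2/[H⁺]) = 1 / (1 + 10^-1.75 + 10^-1.43)
   = 1 / (1 + 0.017783 + 0.037154) = 1/1.0549 = 0.9479
[HCO3⁻] = α₁ × DIC = 0.9479 × 2.37 = 2.25 mmol/kg

[HCO3⁻] = 2.25 mmol/kg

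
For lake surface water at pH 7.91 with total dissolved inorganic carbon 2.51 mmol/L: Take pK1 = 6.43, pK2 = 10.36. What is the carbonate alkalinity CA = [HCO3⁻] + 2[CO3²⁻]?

CA = 2.44 mmol/L

CA = [HCO3⁻] + 2[CO3²⁻] = (α₁ + 2α₂)·DIC
At pH 7.91: [H⁺]/K1 = 10^-1.48 = 0.033113, K2/[H⁺] = 10^-2.45 = 0.0035481
α₁ = 1/(1 + 0.033113 + 0.0035481) = 1/1.0367 = 0.9646; α₂ = α₁·K2/[H⁺] = 0.003423
α₁ + 2α₂ = 0.9715
CA = 0.9715 × 2.51 = 2.44 mmol/L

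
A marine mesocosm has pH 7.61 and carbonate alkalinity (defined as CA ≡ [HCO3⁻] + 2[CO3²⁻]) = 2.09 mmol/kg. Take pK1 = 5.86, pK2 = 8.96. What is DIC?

CA = [HCO3⁻] + 2[CO3²⁻] = (α₁ + 2α₂)·DIC
At pH 7.61: [H⁺]/K1 = 10^-1.75 = 0.017783, K2/[H⁺] = 10^-1.35 = 0.044668
α₁ = 1/(1 + 0.017783 + 0.044668) = 1/1.0625 = 0.9412; α₂ = α₁·K2/[H⁺] = 0.04204
α₁ + 2α₂ = 1.0253
DIC = CA / (α₁ + 2α₂) = 2.09 / 1.0253 = 2.04 mmol/kg

DIC = 2.04 mmol/kg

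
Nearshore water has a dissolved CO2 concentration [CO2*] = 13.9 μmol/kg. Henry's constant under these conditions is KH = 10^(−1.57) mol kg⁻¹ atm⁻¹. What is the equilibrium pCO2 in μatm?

pCO2 = 516 μatm

KH = 10^(−1.57) = 2.692×10^-2 mol kg⁻¹ atm⁻¹
pCO2 = [CO2*]/KH = 13.9×10^-6 / 2.692×10^-2 = 5.16×10^-4 atm = 516 μatm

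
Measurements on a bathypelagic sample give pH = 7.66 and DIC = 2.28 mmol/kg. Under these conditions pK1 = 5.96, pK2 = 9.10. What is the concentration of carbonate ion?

α₂ = 1 / (1 + [H⁺]/K2 + [H⁺]²/(K1K2)) = 1 / (1 + 10^+1.44 + 10^-0.26)
   = 1 / (1 + 27.542 + 0.54954) = 1/29.092 = 0.03437
[CO3²⁻] = α₂ × DIC = 0.03437 × 2.28 = 0.0784 mmol/kg

[CO3²⁻] = 0.0784 mmol/kg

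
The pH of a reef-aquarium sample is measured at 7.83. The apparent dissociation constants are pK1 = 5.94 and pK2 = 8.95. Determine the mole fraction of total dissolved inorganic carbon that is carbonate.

α₂ = 1 / (1 + [H⁺]/K2 + [H⁺]²/(K1K2)) = 1 / (1 + 10^+1.12 + 10^-0.77)
   = 1 / (1 + 13.183 + 0.16982) = 1/14.352 = 0.06967

α₂ = 0.0697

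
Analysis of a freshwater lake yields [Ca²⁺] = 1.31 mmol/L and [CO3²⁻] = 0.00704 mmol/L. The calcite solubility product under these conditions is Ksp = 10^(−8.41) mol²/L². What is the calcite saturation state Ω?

Ω = 2.37

Ksp = 10^(−8.41) = 3.890×10^-9
Ω = [Ca²⁺][CO3²⁻]/Ksp = (1.31×10^-3)(0.00704×10^-3) / 3.890×10^-9 = 2.37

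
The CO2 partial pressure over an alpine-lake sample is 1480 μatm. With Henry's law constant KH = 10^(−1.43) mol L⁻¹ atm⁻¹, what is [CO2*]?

[CO2*] = 55.0 μmol/L

KH = 10^(−1.43) = 3.715×10^-2 mol L⁻¹ atm⁻¹
[CO2*] = KH · pCO2 = 3.715×10^-2 × 1480×10^-6 atm = 5.50×10^-5 mol/L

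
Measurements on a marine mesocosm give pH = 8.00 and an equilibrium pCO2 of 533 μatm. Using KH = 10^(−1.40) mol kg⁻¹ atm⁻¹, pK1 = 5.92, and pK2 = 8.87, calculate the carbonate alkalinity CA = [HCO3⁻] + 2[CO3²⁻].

[CO2*] = KH · pCO2 = 10^(−1.40) × 533×10^-6 = 2.122×10^-5 mol/kg
α₀ = 1/(1 + K1/[H⁺] + K1K2/[H⁺]²) = 1/(1 + 10^+2.08 + 10^+1.21) = 0.007276
DIC = [CO2*]/α₀ = 2.122×10^-5 / 0.007276 = 2.916 mmol/kg
CA = (α₁ + 2α₂)·DIC = (0.8747 + 2×0.1180) × 2.916 = 3.24 mmol/kg

CA = 3.24 mmol/kg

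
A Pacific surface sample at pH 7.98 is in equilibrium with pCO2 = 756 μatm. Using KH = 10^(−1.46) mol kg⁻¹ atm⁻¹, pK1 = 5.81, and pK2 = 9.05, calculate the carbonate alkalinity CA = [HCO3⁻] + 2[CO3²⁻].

[CO2*] = KH · pCO2 = 10^(−1.46) × 756×10^-6 = 2.621×10^-5 mol/kg
α₀ = 1/(1 + K1/[H⁺] + K1K2/[H⁺]²) = 1/(1 + 10^+2.17 + 10^+1.10) = 0.006192
DIC = [CO2*]/α₀ = 2.621×10^-5 / 0.006192 = 4.233 mmol/kg
CA = (α₁ + 2α₂)·DIC = (0.9159 + 2×0.07795) × 4.233 = 4.54 mmol/kg

CA = 4.54 mmol/kg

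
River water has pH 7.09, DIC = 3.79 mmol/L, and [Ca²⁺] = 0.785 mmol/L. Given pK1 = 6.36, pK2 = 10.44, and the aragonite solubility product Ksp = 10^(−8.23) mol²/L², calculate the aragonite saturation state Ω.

Ω = 0.190

α₂ = 1 / (1 + [H⁺]/K2 + [H⁺]²/(K1K2)) = 1 / (1 + 10^+3.35 + 10^+2.62)
   = 1 / (1 + 2238.7 + 416.87) = 1/2656.6 = 0.0003764
[CO3²⁻] = α₂ × DIC = 0.0003764 × 3.79 = 0.001427 mmol/L = 1.427 μmol/L
Ksp = 10^(−8.23) = 5.888×10^-9
Ω = [Ca²⁺][CO3²⁻]/Ksp = (0.785×10^-3)(1.427×10^-6) / 5.888×10^-9 = 0.190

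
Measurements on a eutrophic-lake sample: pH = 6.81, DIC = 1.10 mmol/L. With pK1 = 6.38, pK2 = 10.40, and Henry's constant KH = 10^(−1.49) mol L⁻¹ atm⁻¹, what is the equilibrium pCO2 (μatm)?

pCO2 = 9210 μatm

α₀ = 1 / (1 + K1/[H⁺] + K1K2/[H⁺]²) = 1 / (1 + 10^+0.43 + 10^-3.16)
   = 1 / (1 + 2.6915 + 0.00069183) = 1/3.6922 = 0.2708
[CO2*] = α₀ × DIC = 0.2708 × 1.10 = 0.2979 mmol/L
pCO2 = [CO2*]/KH = 2.979×10^-4 / 3.236×10^-2 = 9210 μatm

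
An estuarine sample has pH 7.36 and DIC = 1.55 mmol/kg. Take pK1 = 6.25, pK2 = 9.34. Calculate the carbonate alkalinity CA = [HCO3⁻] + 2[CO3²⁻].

CA = [HCO3⁻] + 2[CO3²⁻] = (α₁ + 2α₂)·DIC
At pH 7.36: [H⁺]/K1 = 10^-1.11 = 0.077625, K2/[H⁺] = 10^-1.98 = 0.010471
α₁ = 1/(1 + 0.077625 + 0.010471) = 1/1.0881 = 0.9190; α₂ = α₁·K2/[H⁺] = 0.009623
α₁ + 2α₂ = 0.9383
CA = 0.9383 × 1.55 = 1.45 mmol/kg

CA = 1.45 mmol/kg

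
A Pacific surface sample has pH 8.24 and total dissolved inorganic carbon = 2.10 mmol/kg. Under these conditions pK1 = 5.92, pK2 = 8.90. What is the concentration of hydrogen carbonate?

[HCO3⁻] = 1.72 mmol/kg

α₁ = 1 / (1 + [H⁺]/K1 + K2/[H⁺]) = 1 / (1 + 10^-2.32 + 10^-0.66)
   = 1 / (1 + 0.0047863 + 0.21878) = 1/1.2236 = 0.8173
[HCO3⁻] = α₁ × DIC = 0.8173 × 2.10 = 1.72 mmol/kg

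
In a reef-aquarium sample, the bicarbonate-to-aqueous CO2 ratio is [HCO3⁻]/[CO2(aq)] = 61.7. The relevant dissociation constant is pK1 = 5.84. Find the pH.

pH = 7.63

From K1 = [H⁺][HCO3⁻]/[CO2(aq)]:  pH = pK1 + log₁₀([HCO3⁻]/[CO2(aq)])
log₁₀(61.7) = +1.790
pH = 5.84 + (+1.790) = 7.63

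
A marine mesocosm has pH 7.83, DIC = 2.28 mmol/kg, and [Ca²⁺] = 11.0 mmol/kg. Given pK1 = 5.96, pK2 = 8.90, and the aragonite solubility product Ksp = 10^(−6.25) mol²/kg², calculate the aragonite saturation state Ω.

α₂ = 1 / (1 + [H⁺]/K2 + [H⁺]²/(K1K2)) = 1 / (1 + 10^+1.07 + 10^-0.80)
   = 1 / (1 + 11.749 + 0.15849) = 1/12.907 = 0.07747
[CO3²⁻] = α₂ × DIC = 0.07747 × 2.28 = 0.1766 mmol/kg
Ksp = 10^(−6.25) = 5.623×10^-7
Ω = [Ca²⁺][CO3²⁻]/Ksp = (11.0×10^-3)(1.766×10^-4) / 5.623×10^-7 = 3.46

Ω = 3.46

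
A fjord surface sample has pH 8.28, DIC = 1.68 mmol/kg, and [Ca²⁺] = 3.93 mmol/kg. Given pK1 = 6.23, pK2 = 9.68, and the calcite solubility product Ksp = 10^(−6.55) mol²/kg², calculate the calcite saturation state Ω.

α₂ = 1 / (1 + [H⁺]/K2 + [H⁺]²/(K1K2)) = 1 / (1 + 10^+1.40 + 10^-0.65)
   = 1 / (1 + 25.119 + 0.22387) = 1/26.343 = 0.03796
[CO3²⁻] = α₂ × DIC = 0.03796 × 1.68 = 0.06377 mmol/kg
Ksp = 10^(−6.55) = 2.818×10^-7
Ω = [Ca²⁺][CO3²⁻]/Ksp = (3.93×10^-3)(6.377×10^-5) / 2.818×10^-7 = 0.889

Ω = 0.889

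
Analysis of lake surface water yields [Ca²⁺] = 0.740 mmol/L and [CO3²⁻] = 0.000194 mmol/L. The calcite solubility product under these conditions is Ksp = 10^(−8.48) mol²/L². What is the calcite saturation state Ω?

Ksp = 10^(−8.48) = 3.311×10^-9
Ω = [Ca²⁺][CO3²⁻]/Ksp = (0.740×10^-3)(0.000194×10^-3) / 3.311×10^-9 = 0.0434

Ω = 0.0434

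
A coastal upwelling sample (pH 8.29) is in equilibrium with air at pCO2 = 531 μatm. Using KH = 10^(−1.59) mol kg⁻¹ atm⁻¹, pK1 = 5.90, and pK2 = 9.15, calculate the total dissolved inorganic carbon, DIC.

[CO2*] = KH · pCO2 = 10^(−1.59) × 531×10^-6 = 1.365×10^-5 mol/kg
α₀ = 1/(1 + K1/[H⁺] + K1K2/[H⁺]²) = 1/(1 + 10^+2.39 + 10^+1.53) = 0.003567
DIC = [CO2*]/α₀ = 1.365×10^-5 / 0.003567 = 3.83 mmol/kg

DIC = 3.83 mmol/kg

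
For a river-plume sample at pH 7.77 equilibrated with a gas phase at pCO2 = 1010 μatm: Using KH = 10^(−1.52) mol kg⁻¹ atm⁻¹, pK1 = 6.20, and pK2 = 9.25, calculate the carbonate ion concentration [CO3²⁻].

[CO2*] = KH · pCO2 = 10^(−1.52) × 1010×10^-6 = 3.050×10^-5 mol/kg
α₀ = 1/(1 + K1/[H⁺] + K1K2/[H⁺]²) = 1/(1 + 10^+1.57 + 10^+0.09) = 0.02539
DIC = [CO2*]/α₀ = 3.050×10^-5 / 0.02539 = 1.201 mmol/kg
[CO3²⁻] = α₂·DIC; α₂ = 0.03124, so [CO3²⁻] = 0.03124 × 1.201 = 0.0375 mmol/kg

[CO3²⁻] = 0.0375 mmol/kg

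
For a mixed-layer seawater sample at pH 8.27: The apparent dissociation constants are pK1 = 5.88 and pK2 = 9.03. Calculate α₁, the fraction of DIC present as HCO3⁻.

α₁ = 1 / (1 + [H⁺]/K1 + K2/[H⁺]) = 1 / (1 + 10^-2.39 + 10^-0.76)
   = 1 / (1 + 0.0040738 + 0.17378) = 1/1.1779 = 0.8490

α₁ = 0.849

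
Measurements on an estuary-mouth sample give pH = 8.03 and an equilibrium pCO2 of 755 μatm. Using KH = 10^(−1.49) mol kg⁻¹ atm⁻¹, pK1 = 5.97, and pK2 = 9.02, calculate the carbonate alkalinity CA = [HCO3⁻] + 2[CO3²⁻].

CA = 3.38 mmol/kg

[CO2*] = KH · pCO2 = 10^(−1.49) × 755×10^-6 = 2.443×10^-5 mol/kg
α₀ = 1/(1 + K1/[H⁺] + K1K2/[H⁺]²) = 1/(1 + 10^+2.06 + 10^+1.07) = 0.007839
DIC = [CO2*]/α₀ = 2.443×10^-5 / 0.007839 = 3.117 mmol/kg
CA = (α₁ + 2α₂)·DIC = (0.9001 + 2×0.09210) × 3.117 = 3.38 mmol/kg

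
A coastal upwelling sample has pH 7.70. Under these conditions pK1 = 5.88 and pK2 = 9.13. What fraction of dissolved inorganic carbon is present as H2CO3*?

α₀ = 1 / (1 + K1/[H⁺] + K1K2/[H⁺]²) = 1 / (1 + 10^+1.82 + 10^+0.39)
   = 1 / (1 + 66.069 + 2.4547) = 1/69.524 = 0.01438

α₀ = 0.0144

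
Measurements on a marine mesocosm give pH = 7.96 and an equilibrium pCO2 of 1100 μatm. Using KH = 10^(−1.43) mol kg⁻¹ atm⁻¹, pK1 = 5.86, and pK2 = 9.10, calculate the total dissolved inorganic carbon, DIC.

[CO2*] = KH · pCO2 = 10^(−1.43) × 1100×10^-6 = 4.087×10^-5 mol/kg
α₀ = 1/(1 + K1/[H⁺] + K1K2/[H⁺]²) = 1/(1 + 10^+2.10 + 10^+0.96) = 0.007352
DIC = [CO2*]/α₀ = 4.087×10^-5 / 0.007352 = 5.56 mmol/kg

DIC = 5.56 mmol/kg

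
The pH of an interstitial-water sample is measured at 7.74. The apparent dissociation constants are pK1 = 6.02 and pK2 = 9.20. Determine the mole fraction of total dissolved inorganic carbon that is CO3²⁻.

α₂ = 1 / (1 + [H⁺]/K2 + [H⁺]²/(K1K2)) = 1 / (1 + 10^+1.46 + 10^-0.26)
   = 1 / (1 + 28.840 + 0.54954) = 1/30.390 = 0.03291

α₂ = 0.0329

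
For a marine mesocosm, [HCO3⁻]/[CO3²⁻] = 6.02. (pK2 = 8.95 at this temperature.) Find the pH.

pH = 8.17

From K2 = [H⁺][CO3²⁻]/[HCO3⁻]:  pH = pK2 − log₁₀([HCO3⁻]/[CO3²⁻])
log₁₀(6.02) = +0.780
pH = 8.95 − (+0.780) = 8.17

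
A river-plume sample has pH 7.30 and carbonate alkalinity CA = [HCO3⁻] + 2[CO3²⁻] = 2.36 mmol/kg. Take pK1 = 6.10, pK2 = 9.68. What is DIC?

CA = [HCO3⁻] + 2[CO3²⁻] = (α₁ + 2α₂)·DIC
At pH 7.30: [H⁺]/K1 = 10^-1.20 = 0.063096, K2/[H⁺] = 10^-2.38 = 0.0041687
α₁ = 1/(1 + 0.063096 + 0.0041687) = 1/1.0673 = 0.9370; α₂ = α₁·K2/[H⁺] = 0.003906
α₁ + 2α₂ = 0.9448
DIC = CA / (α₁ + 2α₂) = 2.36 / 0.9448 = 2.50 mmol/kg

DIC = 2.50 mmol/kg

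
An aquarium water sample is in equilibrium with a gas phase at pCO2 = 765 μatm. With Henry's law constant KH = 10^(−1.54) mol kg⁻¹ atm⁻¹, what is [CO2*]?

[CO2*] = 22.1 μmol/kg

KH = 10^(−1.54) = 2.884×10^-2 mol kg⁻¹ atm⁻¹
[CO2*] = KH · pCO2 = 2.884×10^-2 × 765×10^-6 atm = 2.21×10^-5 mol/kg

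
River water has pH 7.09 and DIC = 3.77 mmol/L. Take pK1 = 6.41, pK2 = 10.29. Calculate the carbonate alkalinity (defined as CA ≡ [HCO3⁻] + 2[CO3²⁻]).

CA = [HCO3⁻] + 2[CO3²⁻] = (α₁ + 2α₂)·DIC
At pH 7.09: [H⁺]/K1 = 10^-0.68 = 0.20893, K2/[H⁺] = 10^-3.20 = 0.00063096
α₁ = 1/(1 + 0.20893 + 0.00063096) = 1/1.2096 = 0.8267; α₂ = α₁·K2/[H⁺] = 0.0005216
α₁ + 2α₂ = 0.8278
CA = 0.8278 × 3.77 = 3.12 mmol/L

CA = 3.12 mmol/L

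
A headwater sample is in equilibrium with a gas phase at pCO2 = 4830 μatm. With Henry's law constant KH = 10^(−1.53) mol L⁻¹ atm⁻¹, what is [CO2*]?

KH = 10^(−1.53) = 2.951×10^-2 mol L⁻¹ atm⁻¹
[CO2*] = KH · pCO2 = 2.951×10^-2 × 4830×10^-6 atm = 1.43×10^-4 mol/L

[CO2*] = 143 μmol/L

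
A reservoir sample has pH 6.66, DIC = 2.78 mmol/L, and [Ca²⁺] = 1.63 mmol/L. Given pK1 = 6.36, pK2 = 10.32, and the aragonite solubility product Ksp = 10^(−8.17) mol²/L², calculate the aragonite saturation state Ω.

α₂ = 1 / (1 + [H⁺]/K2 + [H⁺]²/(K1K2)) = 1 / (1 + 10^+3.66 + 10^+3.36)
   = 1 / (1 + 4570.9 + 2290.9) = 1/6862.7 = 0.0001457
[CO3²⁻] = α₂ × DIC = 0.0001457 × 2.78 = 0.0004051 mmol/L = 0.4051 μmol/L
Ksp = 10^(−8.17) = 6.761×10^-9
Ω = [Ca²⁺][CO3²⁻]/Ksp = (1.63×10^-3)(4.051×10^-7) / 6.761×10^-9 = 0.0977

Ω = 0.0977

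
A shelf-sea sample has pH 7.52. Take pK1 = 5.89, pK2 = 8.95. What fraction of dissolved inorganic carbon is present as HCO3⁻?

α₁ = 1 / (1 + [H⁺]/K1 + K2/[H⁺]) = 1 / (1 + 10^-1.63 + 10^-1.43)
   = 1 / (1 + 0.023442 + 0.037154) = 1/1.0606 = 0.9429

α₁ = 0.943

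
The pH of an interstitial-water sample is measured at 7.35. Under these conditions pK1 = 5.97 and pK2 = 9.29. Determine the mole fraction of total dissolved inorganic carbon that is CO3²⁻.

α₂ = 1 / (1 + [H⁺]/K2 + [H⁺]²/(K1K2)) = 1 / (1 + 10^+1.94 + 10^+0.56)
   = 1 / (1 + 87.096 + 3.6308) = 1/91.727 = 0.01090

α₂ = 0.0109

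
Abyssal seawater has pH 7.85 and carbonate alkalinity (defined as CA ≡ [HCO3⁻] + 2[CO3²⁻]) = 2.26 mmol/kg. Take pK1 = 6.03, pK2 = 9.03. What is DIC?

DIC = 2.16 mmol/kg

CA = [HCO3⁻] + 2[CO3²⁻] = (α₁ + 2α₂)·DIC
At pH 7.85: [H⁺]/K1 = 10^-1.82 = 0.015136, K2/[H⁺] = 10^-1.18 = 0.066069
α₁ = 1/(1 + 0.015136 + 0.066069) = 1/1.0812 = 0.9249; α₂ = α₁·K2/[H⁺] = 0.06111
α₁ + 2α₂ = 1.0471
DIC = CA / (α₁ + 2α₂) = 2.26 / 1.0471 = 2.16 mmol/kg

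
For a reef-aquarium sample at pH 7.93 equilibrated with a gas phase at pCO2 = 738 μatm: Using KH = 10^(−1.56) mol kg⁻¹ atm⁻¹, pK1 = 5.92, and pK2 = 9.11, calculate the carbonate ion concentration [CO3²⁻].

[CO2*] = KH · pCO2 = 10^(−1.56) × 738×10^-6 = 2.033×10^-5 mol/kg
α₀ = 1/(1 + K1/[H⁺] + K1K2/[H⁺]²) = 1/(1 + 10^+2.01 + 10^+0.83) = 0.009083
DIC = [CO2*]/α₀ = 2.033×10^-5 / 0.009083 = 2.238 mmol/kg
[CO3²⁻] = α₂·DIC; α₂ = 0.06141, so [CO3²⁻] = 0.06141 × 2.238 = 0.137 mmol/kg

[CO3²⁻] = 0.137 mmol/kg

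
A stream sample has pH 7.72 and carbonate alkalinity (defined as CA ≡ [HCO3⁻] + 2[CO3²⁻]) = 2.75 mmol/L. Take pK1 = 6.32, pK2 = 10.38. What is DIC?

DIC = 2.85 mmol/L

CA = [HCO3⁻] + 2[CO3²⁻] = (α₁ + 2α₂)·DIC
At pH 7.72: [H⁺]/K1 = 10^-1.40 = 0.039811, K2/[H⁺] = 10^-2.66 = 0.0021878
α₁ = 1/(1 + 0.039811 + 0.0021878) = 1/1.0420 = 0.9597; α₂ = α₁·K2/[H⁺] = 0.002100
α₁ + 2α₂ = 0.9639
DIC = CA / (α₁ + 2α₂) = 2.75 / 0.9639 = 2.85 mmol/L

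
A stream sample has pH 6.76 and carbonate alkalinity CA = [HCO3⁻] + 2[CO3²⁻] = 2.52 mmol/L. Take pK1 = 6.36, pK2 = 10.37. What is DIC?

CA = [HCO3⁻] + 2[CO3²⁻] = (α₁ + 2α₂)·DIC
At pH 6.76: [H⁺]/K1 = 10^-0.40 = 0.39811, K2/[H⁺] = 10^-3.61 = 0.00024547
α₁ = 1/(1 + 0.39811 + 0.00024547) = 1/1.3984 = 0.7151; α₂ = α₁·K2/[H⁺] = 0.0001755
α₁ + 2α₂ = 0.7155
DIC = CA / (α₁ + 2α₂) = 2.52 / 0.7155 = 3.52 mmol/L

DIC = 3.52 mmol/L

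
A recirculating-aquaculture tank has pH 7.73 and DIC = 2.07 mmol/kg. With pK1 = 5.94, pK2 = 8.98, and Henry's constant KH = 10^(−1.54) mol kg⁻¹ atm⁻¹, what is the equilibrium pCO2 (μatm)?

pCO2 = 1090 μatm

α₀ = 1 / (1 + K1/[H⁺] + K1K2/[H⁺]²) = 1 / (1 + 10^+1.79 + 10^+0.54)
   = 1 / (1 + 61.660 + 3.4674) = 1/66.127 = 0.01512
[CO2*] = α₀ × DIC = 0.01512 × 2.07 = 0.03130 mmol/kg
pCO2 = [CO2*]/KH = 3.130×10^-5 / 2.884×10^-2 = 1090 μatm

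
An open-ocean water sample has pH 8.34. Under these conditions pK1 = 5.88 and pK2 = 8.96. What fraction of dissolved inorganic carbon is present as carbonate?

α₂ = 0.193

α₂ = 1 / (1 + [H⁺]/K2 + [H⁺]²/(K1K2)) = 1 / (1 + 10^+0.62 + 10^-1.84)
   = 1 / (1 + 4.1687 + 0.014454) = 1/5.1831 = 0.1929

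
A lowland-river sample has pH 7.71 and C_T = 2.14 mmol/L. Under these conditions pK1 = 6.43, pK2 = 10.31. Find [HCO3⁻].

[HCO3⁻] = 2.03 mmol/L

α₁ = 1 / (1 + [H⁺]/K1 + K2/[H⁺]) = 1 / (1 + 10^-1.28 + 10^-2.60)
   = 1 / (1 + 0.052481 + 0.0025119) = 1/1.0550 = 0.9479
[HCO3⁻] = α₁ × DIC = 0.9479 × 2.14 = 2.03 mmol/L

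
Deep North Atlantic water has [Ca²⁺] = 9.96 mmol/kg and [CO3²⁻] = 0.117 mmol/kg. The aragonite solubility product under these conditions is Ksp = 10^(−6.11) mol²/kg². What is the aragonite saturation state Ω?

Ksp = 10^(−6.11) = 7.762×10^-7
Ω = [Ca²⁺][CO3²⁻]/Ksp = (9.96×10^-3)(0.117×10^-3) / 7.762×10^-7 = 1.50

Ω = 1.50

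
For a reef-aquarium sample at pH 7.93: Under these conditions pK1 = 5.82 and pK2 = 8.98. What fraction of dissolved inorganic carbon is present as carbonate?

α₂ = 0.0813

α₂ = 1 / (1 + [H⁺]/K2 + [H⁺]²/(K1K2)) = 1 / (1 + 10^+1.05 + 10^-1.06)
   = 1 / (1 + 11.220 + 0.087096) = 1/12.307 = 0.08125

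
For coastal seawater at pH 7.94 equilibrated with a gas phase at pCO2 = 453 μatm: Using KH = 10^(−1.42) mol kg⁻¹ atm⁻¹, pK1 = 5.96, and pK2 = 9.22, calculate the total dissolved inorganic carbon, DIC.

[CO2*] = KH · pCO2 = 10^(−1.42) × 453×10^-6 = 1.722×10^-5 mol/kg
α₀ = 1/(1 + K1/[H⁺] + K1K2/[H⁺]²) = 1/(1 + 10^+1.98 + 10^+0.70) = 0.009851
DIC = [CO2*]/α₀ = 1.722×10^-5 / 0.009851 = 1.75 mmol/kg

DIC = 1.75 mmol/kg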